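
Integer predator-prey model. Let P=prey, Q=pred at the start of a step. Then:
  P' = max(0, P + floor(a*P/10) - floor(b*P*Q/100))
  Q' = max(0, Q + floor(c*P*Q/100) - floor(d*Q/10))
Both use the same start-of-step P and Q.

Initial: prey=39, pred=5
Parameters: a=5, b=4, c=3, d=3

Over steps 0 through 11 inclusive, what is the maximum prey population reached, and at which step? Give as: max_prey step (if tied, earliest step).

Answer: 58 2

Derivation:
Step 1: prey: 39+19-7=51; pred: 5+5-1=9
Step 2: prey: 51+25-18=58; pred: 9+13-2=20
Step 3: prey: 58+29-46=41; pred: 20+34-6=48
Step 4: prey: 41+20-78=0; pred: 48+59-14=93
Step 5: prey: 0+0-0=0; pred: 93+0-27=66
Step 6: prey: 0+0-0=0; pred: 66+0-19=47
Step 7: prey: 0+0-0=0; pred: 47+0-14=33
Step 8: prey: 0+0-0=0; pred: 33+0-9=24
Step 9: prey: 0+0-0=0; pred: 24+0-7=17
Step 10: prey: 0+0-0=0; pred: 17+0-5=12
Step 11: prey: 0+0-0=0; pred: 12+0-3=9
Max prey = 58 at step 2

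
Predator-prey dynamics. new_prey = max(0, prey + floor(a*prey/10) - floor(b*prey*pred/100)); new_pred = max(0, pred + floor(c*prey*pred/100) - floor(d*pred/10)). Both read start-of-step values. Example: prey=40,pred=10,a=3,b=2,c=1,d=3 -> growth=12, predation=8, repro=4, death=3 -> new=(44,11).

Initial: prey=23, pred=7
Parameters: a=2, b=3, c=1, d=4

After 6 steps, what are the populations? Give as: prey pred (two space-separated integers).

Step 1: prey: 23+4-4=23; pred: 7+1-2=6
Step 2: prey: 23+4-4=23; pred: 6+1-2=5
Step 3: prey: 23+4-3=24; pred: 5+1-2=4
Step 4: prey: 24+4-2=26; pred: 4+0-1=3
Step 5: prey: 26+5-2=29; pred: 3+0-1=2
Step 6: prey: 29+5-1=33; pred: 2+0-0=2

Answer: 33 2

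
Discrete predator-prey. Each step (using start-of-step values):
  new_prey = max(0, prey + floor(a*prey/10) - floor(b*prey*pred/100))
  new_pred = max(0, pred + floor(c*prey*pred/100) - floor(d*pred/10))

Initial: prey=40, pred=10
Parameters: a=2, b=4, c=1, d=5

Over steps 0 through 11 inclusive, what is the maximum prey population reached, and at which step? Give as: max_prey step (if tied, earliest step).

Answer: 57 11

Derivation:
Step 1: prey: 40+8-16=32; pred: 10+4-5=9
Step 2: prey: 32+6-11=27; pred: 9+2-4=7
Step 3: prey: 27+5-7=25; pred: 7+1-3=5
Step 4: prey: 25+5-5=25; pred: 5+1-2=4
Step 5: prey: 25+5-4=26; pred: 4+1-2=3
Step 6: prey: 26+5-3=28; pred: 3+0-1=2
Step 7: prey: 28+5-2=31; pred: 2+0-1=1
Step 8: prey: 31+6-1=36; pred: 1+0-0=1
Step 9: prey: 36+7-1=42; pred: 1+0-0=1
Step 10: prey: 42+8-1=49; pred: 1+0-0=1
Step 11: prey: 49+9-1=57; pred: 1+0-0=1
Max prey = 57 at step 11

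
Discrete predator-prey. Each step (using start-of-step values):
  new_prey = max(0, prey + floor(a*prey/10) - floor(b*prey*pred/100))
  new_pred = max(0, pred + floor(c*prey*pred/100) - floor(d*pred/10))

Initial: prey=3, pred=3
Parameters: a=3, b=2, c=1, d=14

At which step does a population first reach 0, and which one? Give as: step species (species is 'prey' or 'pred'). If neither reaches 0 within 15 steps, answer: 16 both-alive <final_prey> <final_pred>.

Step 1: prey: 3+0-0=3; pred: 3+0-4=0
First extinction: pred at step 1

Answer: 1 pred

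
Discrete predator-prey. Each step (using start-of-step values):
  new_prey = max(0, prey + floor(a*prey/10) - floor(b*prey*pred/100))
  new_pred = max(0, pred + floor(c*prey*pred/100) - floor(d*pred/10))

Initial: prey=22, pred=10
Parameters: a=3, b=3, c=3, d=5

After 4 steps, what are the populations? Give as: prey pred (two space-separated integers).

Step 1: prey: 22+6-6=22; pred: 10+6-5=11
Step 2: prey: 22+6-7=21; pred: 11+7-5=13
Step 3: prey: 21+6-8=19; pred: 13+8-6=15
Step 4: prey: 19+5-8=16; pred: 15+8-7=16

Answer: 16 16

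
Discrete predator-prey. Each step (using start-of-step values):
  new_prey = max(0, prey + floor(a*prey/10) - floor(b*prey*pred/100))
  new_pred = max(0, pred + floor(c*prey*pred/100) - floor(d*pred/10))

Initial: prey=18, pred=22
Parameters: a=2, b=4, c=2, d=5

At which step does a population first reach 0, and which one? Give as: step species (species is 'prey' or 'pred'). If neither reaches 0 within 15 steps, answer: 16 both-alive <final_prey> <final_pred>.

Answer: 16 both-alive 2 1

Derivation:
Step 1: prey: 18+3-15=6; pred: 22+7-11=18
Step 2: prey: 6+1-4=3; pred: 18+2-9=11
Step 3: prey: 3+0-1=2; pred: 11+0-5=6
Step 4: prey: 2+0-0=2; pred: 6+0-3=3
Step 5: prey: 2+0-0=2; pred: 3+0-1=2
Step 6: prey: 2+0-0=2; pred: 2+0-1=1
Step 7: prey: 2+0-0=2; pred: 1+0-0=1
Steps 8-15: state stable at prey=2, pred=1 (no change)
No extinction within 15 steps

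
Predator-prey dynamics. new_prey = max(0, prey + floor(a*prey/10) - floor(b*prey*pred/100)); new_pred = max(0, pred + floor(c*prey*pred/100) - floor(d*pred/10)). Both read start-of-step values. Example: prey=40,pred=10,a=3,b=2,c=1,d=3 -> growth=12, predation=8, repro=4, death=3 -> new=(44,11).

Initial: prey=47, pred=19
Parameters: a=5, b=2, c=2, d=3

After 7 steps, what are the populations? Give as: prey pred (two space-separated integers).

Step 1: prey: 47+23-17=53; pred: 19+17-5=31
Step 2: prey: 53+26-32=47; pred: 31+32-9=54
Step 3: prey: 47+23-50=20; pred: 54+50-16=88
Step 4: prey: 20+10-35=0; pred: 88+35-26=97
Step 5: prey: 0+0-0=0; pred: 97+0-29=68
Step 6: prey: 0+0-0=0; pred: 68+0-20=48
Step 7: prey: 0+0-0=0; pred: 48+0-14=34

Answer: 0 34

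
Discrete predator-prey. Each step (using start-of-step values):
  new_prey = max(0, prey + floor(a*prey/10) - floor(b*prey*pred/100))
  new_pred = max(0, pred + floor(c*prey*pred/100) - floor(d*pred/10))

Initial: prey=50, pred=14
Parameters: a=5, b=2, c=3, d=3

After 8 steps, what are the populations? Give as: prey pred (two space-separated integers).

Step 1: prey: 50+25-14=61; pred: 14+21-4=31
Step 2: prey: 61+30-37=54; pred: 31+56-9=78
Step 3: prey: 54+27-84=0; pred: 78+126-23=181
Step 4: prey: 0+0-0=0; pred: 181+0-54=127
Step 5: prey: 0+0-0=0; pred: 127+0-38=89
Step 6: prey: 0+0-0=0; pred: 89+0-26=63
Step 7: prey: 0+0-0=0; pred: 63+0-18=45
Step 8: prey: 0+0-0=0; pred: 45+0-13=32

Answer: 0 32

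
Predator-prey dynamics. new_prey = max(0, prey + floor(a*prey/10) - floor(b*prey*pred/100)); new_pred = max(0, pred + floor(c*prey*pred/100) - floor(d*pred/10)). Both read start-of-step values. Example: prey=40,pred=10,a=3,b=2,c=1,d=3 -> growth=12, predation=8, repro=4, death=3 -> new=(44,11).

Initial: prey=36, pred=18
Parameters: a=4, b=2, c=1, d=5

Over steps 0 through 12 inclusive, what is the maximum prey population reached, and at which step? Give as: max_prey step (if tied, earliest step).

Answer: 92 8

Derivation:
Step 1: prey: 36+14-12=38; pred: 18+6-9=15
Step 2: prey: 38+15-11=42; pred: 15+5-7=13
Step 3: prey: 42+16-10=48; pred: 13+5-6=12
Step 4: prey: 48+19-11=56; pred: 12+5-6=11
Step 5: prey: 56+22-12=66; pred: 11+6-5=12
Step 6: prey: 66+26-15=77; pred: 12+7-6=13
Step 7: prey: 77+30-20=87; pred: 13+10-6=17
Step 8: prey: 87+34-29=92; pred: 17+14-8=23
Step 9: prey: 92+36-42=86; pred: 23+21-11=33
Step 10: prey: 86+34-56=64; pred: 33+28-16=45
Step 11: prey: 64+25-57=32; pred: 45+28-22=51
Step 12: prey: 32+12-32=12; pred: 51+16-25=42
Max prey = 92 at step 8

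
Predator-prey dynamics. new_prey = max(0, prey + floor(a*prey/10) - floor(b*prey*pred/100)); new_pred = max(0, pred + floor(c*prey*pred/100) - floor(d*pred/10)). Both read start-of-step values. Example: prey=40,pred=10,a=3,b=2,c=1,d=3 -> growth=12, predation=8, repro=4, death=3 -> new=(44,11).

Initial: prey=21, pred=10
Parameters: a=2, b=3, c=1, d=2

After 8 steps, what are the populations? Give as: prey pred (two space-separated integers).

Answer: 11 9

Derivation:
Step 1: prey: 21+4-6=19; pred: 10+2-2=10
Step 2: prey: 19+3-5=17; pred: 10+1-2=9
Step 3: prey: 17+3-4=16; pred: 9+1-1=9
Step 4: prey: 16+3-4=15; pred: 9+1-1=9
Step 5: prey: 15+3-4=14; pred: 9+1-1=9
Step 6: prey: 14+2-3=13; pred: 9+1-1=9
Step 7: prey: 13+2-3=12; pred: 9+1-1=9
Step 8: prey: 12+2-3=11; pred: 9+1-1=9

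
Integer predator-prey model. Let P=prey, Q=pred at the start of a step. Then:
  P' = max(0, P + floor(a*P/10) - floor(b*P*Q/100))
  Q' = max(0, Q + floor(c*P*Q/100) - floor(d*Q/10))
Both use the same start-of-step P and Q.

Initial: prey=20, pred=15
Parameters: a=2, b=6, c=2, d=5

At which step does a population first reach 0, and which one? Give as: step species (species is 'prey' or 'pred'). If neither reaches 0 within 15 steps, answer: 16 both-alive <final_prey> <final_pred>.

Step 1: prey: 20+4-18=6; pred: 15+6-7=14
Step 2: prey: 6+1-5=2; pred: 14+1-7=8
Step 3: prey: 2+0-0=2; pred: 8+0-4=4
Step 4: prey: 2+0-0=2; pred: 4+0-2=2
Step 5: prey: 2+0-0=2; pred: 2+0-1=1
Step 6: prey: 2+0-0=2; pred: 1+0-0=1
Steps 7-15: state stable at prey=2, pred=1 (no change)
No extinction within 15 steps

Answer: 16 both-alive 2 1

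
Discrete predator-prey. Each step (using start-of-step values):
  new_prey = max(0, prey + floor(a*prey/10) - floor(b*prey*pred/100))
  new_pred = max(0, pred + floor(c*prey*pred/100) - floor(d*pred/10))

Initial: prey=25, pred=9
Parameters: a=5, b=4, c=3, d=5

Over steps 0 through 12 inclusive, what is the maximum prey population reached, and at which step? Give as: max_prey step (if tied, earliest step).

Step 1: prey: 25+12-9=28; pred: 9+6-4=11
Step 2: prey: 28+14-12=30; pred: 11+9-5=15
Step 3: prey: 30+15-18=27; pred: 15+13-7=21
Step 4: prey: 27+13-22=18; pred: 21+17-10=28
Step 5: prey: 18+9-20=7; pred: 28+15-14=29
Step 6: prey: 7+3-8=2; pred: 29+6-14=21
Step 7: prey: 2+1-1=2; pred: 21+1-10=12
Step 8: prey: 2+1-0=3; pred: 12+0-6=6
Step 9: prey: 3+1-0=4; pred: 6+0-3=3
Step 10: prey: 4+2-0=6; pred: 3+0-1=2
Step 11: prey: 6+3-0=9; pred: 2+0-1=1
Step 12: prey: 9+4-0=13; pred: 1+0-0=1
Max prey = 30 at step 2

Answer: 30 2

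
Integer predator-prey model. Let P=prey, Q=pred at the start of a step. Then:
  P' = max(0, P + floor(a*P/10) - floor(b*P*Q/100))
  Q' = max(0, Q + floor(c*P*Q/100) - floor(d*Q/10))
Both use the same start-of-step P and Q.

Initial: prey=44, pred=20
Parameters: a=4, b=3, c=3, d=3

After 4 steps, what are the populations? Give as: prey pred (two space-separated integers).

Step 1: prey: 44+17-26=35; pred: 20+26-6=40
Step 2: prey: 35+14-42=7; pred: 40+42-12=70
Step 3: prey: 7+2-14=0; pred: 70+14-21=63
Step 4: prey: 0+0-0=0; pred: 63+0-18=45

Answer: 0 45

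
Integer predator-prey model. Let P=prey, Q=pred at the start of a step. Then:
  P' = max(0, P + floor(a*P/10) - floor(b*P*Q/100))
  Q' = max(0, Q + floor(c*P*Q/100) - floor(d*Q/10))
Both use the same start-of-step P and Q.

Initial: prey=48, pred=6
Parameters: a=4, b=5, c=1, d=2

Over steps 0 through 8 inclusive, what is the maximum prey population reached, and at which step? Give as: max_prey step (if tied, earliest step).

Answer: 56 2

Derivation:
Step 1: prey: 48+19-14=53; pred: 6+2-1=7
Step 2: prey: 53+21-18=56; pred: 7+3-1=9
Step 3: prey: 56+22-25=53; pred: 9+5-1=13
Step 4: prey: 53+21-34=40; pred: 13+6-2=17
Step 5: prey: 40+16-34=22; pred: 17+6-3=20
Step 6: prey: 22+8-22=8; pred: 20+4-4=20
Step 7: prey: 8+3-8=3; pred: 20+1-4=17
Step 8: prey: 3+1-2=2; pred: 17+0-3=14
Max prey = 56 at step 2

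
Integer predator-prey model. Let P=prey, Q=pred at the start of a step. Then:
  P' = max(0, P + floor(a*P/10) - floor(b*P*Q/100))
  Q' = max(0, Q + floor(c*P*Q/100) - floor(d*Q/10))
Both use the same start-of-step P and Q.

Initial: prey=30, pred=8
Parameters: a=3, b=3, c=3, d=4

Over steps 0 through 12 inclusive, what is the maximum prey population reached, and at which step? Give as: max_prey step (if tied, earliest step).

Answer: 32 1

Derivation:
Step 1: prey: 30+9-7=32; pred: 8+7-3=12
Step 2: prey: 32+9-11=30; pred: 12+11-4=19
Step 3: prey: 30+9-17=22; pred: 19+17-7=29
Step 4: prey: 22+6-19=9; pred: 29+19-11=37
Step 5: prey: 9+2-9=2; pred: 37+9-14=32
Step 6: prey: 2+0-1=1; pred: 32+1-12=21
Step 7: prey: 1+0-0=1; pred: 21+0-8=13
Step 8: prey: 1+0-0=1; pred: 13+0-5=8
Step 9: prey: 1+0-0=1; pred: 8+0-3=5
Step 10: prey: 1+0-0=1; pred: 5+0-2=3
Step 11: prey: 1+0-0=1; pred: 3+0-1=2
Step 12: prey: 1+0-0=1; pred: 2+0-0=2
Max prey = 32 at step 1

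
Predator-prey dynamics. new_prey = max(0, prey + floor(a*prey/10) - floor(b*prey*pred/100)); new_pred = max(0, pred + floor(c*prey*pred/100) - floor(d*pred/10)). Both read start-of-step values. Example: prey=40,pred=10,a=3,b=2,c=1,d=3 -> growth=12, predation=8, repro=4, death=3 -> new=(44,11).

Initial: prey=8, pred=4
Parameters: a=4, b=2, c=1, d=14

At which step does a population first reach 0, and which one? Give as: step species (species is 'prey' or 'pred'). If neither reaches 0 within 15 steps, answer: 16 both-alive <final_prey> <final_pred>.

Step 1: prey: 8+3-0=11; pred: 4+0-5=0
First extinction: pred at step 1

Answer: 1 pred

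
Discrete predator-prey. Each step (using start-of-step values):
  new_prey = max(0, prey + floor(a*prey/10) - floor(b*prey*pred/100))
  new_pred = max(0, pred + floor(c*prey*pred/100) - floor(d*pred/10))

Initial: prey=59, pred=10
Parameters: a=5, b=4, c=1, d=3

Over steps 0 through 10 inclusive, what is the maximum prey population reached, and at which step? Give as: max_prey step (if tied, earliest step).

Step 1: prey: 59+29-23=65; pred: 10+5-3=12
Step 2: prey: 65+32-31=66; pred: 12+7-3=16
Step 3: prey: 66+33-42=57; pred: 16+10-4=22
Step 4: prey: 57+28-50=35; pred: 22+12-6=28
Step 5: prey: 35+17-39=13; pred: 28+9-8=29
Step 6: prey: 13+6-15=4; pred: 29+3-8=24
Step 7: prey: 4+2-3=3; pred: 24+0-7=17
Step 8: prey: 3+1-2=2; pred: 17+0-5=12
Step 9: prey: 2+1-0=3; pred: 12+0-3=9
Step 10: prey: 3+1-1=3; pred: 9+0-2=7
Max prey = 66 at step 2

Answer: 66 2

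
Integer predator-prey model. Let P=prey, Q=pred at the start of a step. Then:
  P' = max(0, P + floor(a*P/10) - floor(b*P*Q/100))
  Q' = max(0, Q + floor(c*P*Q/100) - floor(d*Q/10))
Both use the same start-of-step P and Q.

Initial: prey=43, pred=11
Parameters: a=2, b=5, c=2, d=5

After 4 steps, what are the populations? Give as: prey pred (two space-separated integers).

Step 1: prey: 43+8-23=28; pred: 11+9-5=15
Step 2: prey: 28+5-21=12; pred: 15+8-7=16
Step 3: prey: 12+2-9=5; pred: 16+3-8=11
Step 4: prey: 5+1-2=4; pred: 11+1-5=7

Answer: 4 7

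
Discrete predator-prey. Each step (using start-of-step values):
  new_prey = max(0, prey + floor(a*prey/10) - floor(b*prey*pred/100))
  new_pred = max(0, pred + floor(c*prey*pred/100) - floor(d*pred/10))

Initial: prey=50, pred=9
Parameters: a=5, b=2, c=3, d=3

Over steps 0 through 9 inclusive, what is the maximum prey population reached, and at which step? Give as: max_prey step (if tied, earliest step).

Step 1: prey: 50+25-9=66; pred: 9+13-2=20
Step 2: prey: 66+33-26=73; pred: 20+39-6=53
Step 3: prey: 73+36-77=32; pred: 53+116-15=154
Step 4: prey: 32+16-98=0; pred: 154+147-46=255
Step 5: prey: 0+0-0=0; pred: 255+0-76=179
Step 6: prey: 0+0-0=0; pred: 179+0-53=126
Step 7: prey: 0+0-0=0; pred: 126+0-37=89
Step 8: prey: 0+0-0=0; pred: 89+0-26=63
Step 9: prey: 0+0-0=0; pred: 63+0-18=45
Max prey = 73 at step 2

Answer: 73 2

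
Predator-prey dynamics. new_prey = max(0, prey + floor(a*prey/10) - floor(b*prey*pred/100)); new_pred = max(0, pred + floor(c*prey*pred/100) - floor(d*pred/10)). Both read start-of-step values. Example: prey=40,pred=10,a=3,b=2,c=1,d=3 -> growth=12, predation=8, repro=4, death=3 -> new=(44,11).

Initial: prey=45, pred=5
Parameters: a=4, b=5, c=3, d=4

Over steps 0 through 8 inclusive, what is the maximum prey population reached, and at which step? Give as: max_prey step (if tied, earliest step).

Step 1: prey: 45+18-11=52; pred: 5+6-2=9
Step 2: prey: 52+20-23=49; pred: 9+14-3=20
Step 3: prey: 49+19-49=19; pred: 20+29-8=41
Step 4: prey: 19+7-38=0; pred: 41+23-16=48
Step 5: prey: 0+0-0=0; pred: 48+0-19=29
Step 6: prey: 0+0-0=0; pred: 29+0-11=18
Step 7: prey: 0+0-0=0; pred: 18+0-7=11
Step 8: prey: 0+0-0=0; pred: 11+0-4=7
Max prey = 52 at step 1

Answer: 52 1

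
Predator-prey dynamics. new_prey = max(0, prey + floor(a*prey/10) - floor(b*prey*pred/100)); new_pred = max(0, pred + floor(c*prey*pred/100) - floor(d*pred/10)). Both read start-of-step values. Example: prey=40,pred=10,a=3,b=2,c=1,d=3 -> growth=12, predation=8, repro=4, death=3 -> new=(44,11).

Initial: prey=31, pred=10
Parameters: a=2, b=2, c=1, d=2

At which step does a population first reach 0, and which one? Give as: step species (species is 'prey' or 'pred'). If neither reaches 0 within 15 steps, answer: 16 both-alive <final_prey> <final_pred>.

Answer: 16 both-alive 10 10

Derivation:
Step 1: prey: 31+6-6=31; pred: 10+3-2=11
Step 2: prey: 31+6-6=31; pred: 11+3-2=12
Step 3: prey: 31+6-7=30; pred: 12+3-2=13
Step 4: prey: 30+6-7=29; pred: 13+3-2=14
Step 5: prey: 29+5-8=26; pred: 14+4-2=16
Step 6: prey: 26+5-8=23; pred: 16+4-3=17
Step 7: prey: 23+4-7=20; pred: 17+3-3=17
Step 8: prey: 20+4-6=18; pred: 17+3-3=17
Step 9: prey: 18+3-6=15; pred: 17+3-3=17
Step 10: prey: 15+3-5=13; pred: 17+2-3=16
Step 11: prey: 13+2-4=11; pred: 16+2-3=15
Step 12: prey: 11+2-3=10; pred: 15+1-3=13
Step 13: prey: 10+2-2=10; pred: 13+1-2=12
Step 14: prey: 10+2-2=10; pred: 12+1-2=11
Step 15: prey: 10+2-2=10; pred: 11+1-2=10
No extinction within 15 steps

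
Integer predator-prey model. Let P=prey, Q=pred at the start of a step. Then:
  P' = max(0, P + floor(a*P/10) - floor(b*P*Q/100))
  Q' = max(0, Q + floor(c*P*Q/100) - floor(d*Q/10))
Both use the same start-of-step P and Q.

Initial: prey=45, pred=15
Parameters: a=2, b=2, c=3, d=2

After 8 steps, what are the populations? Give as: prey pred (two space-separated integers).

Step 1: prey: 45+9-13=41; pred: 15+20-3=32
Step 2: prey: 41+8-26=23; pred: 32+39-6=65
Step 3: prey: 23+4-29=0; pred: 65+44-13=96
Step 4: prey: 0+0-0=0; pred: 96+0-19=77
Step 5: prey: 0+0-0=0; pred: 77+0-15=62
Step 6: prey: 0+0-0=0; pred: 62+0-12=50
Step 7: prey: 0+0-0=0; pred: 50+0-10=40
Step 8: prey: 0+0-0=0; pred: 40+0-8=32

Answer: 0 32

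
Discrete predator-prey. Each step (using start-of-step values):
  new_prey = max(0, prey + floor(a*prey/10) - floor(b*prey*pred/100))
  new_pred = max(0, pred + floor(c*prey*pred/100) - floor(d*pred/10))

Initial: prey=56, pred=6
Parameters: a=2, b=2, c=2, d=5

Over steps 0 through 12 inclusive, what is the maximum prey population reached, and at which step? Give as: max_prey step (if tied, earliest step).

Step 1: prey: 56+11-6=61; pred: 6+6-3=9
Step 2: prey: 61+12-10=63; pred: 9+10-4=15
Step 3: prey: 63+12-18=57; pred: 15+18-7=26
Step 4: prey: 57+11-29=39; pred: 26+29-13=42
Step 5: prey: 39+7-32=14; pred: 42+32-21=53
Step 6: prey: 14+2-14=2; pred: 53+14-26=41
Step 7: prey: 2+0-1=1; pred: 41+1-20=22
Step 8: prey: 1+0-0=1; pred: 22+0-11=11
Step 9: prey: 1+0-0=1; pred: 11+0-5=6
Step 10: prey: 1+0-0=1; pred: 6+0-3=3
Step 11: prey: 1+0-0=1; pred: 3+0-1=2
Step 12: prey: 1+0-0=1; pred: 2+0-1=1
Max prey = 63 at step 2

Answer: 63 2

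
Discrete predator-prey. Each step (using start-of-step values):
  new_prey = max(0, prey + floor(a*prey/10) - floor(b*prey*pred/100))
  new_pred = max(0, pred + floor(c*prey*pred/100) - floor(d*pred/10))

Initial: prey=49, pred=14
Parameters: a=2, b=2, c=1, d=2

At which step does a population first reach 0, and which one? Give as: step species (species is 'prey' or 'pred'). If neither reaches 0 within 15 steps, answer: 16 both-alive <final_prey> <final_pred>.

Step 1: prey: 49+9-13=45; pred: 14+6-2=18
Step 2: prey: 45+9-16=38; pred: 18+8-3=23
Step 3: prey: 38+7-17=28; pred: 23+8-4=27
Step 4: prey: 28+5-15=18; pred: 27+7-5=29
Step 5: prey: 18+3-10=11; pred: 29+5-5=29
Step 6: prey: 11+2-6=7; pred: 29+3-5=27
Step 7: prey: 7+1-3=5; pred: 27+1-5=23
Step 8: prey: 5+1-2=4; pred: 23+1-4=20
Step 9: prey: 4+0-1=3; pred: 20+0-4=16
Step 10: prey: 3+0-0=3; pred: 16+0-3=13
Step 11: prey: 3+0-0=3; pred: 13+0-2=11
Step 12: prey: 3+0-0=3; pred: 11+0-2=9
Step 13: prey: 3+0-0=3; pred: 9+0-1=8
Step 14: prey: 3+0-0=3; pred: 8+0-1=7
Step 15: prey: 3+0-0=3; pred: 7+0-1=6
No extinction within 15 steps

Answer: 16 both-alive 3 6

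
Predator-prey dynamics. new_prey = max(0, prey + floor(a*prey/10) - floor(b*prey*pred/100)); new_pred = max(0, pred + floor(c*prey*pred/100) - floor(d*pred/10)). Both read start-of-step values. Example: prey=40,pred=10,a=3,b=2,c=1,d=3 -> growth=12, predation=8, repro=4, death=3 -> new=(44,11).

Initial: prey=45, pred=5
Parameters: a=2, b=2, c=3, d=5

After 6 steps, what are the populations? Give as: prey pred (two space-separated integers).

Step 1: prey: 45+9-4=50; pred: 5+6-2=9
Step 2: prey: 50+10-9=51; pred: 9+13-4=18
Step 3: prey: 51+10-18=43; pred: 18+27-9=36
Step 4: prey: 43+8-30=21; pred: 36+46-18=64
Step 5: prey: 21+4-26=0; pred: 64+40-32=72
Step 6: prey: 0+0-0=0; pred: 72+0-36=36

Answer: 0 36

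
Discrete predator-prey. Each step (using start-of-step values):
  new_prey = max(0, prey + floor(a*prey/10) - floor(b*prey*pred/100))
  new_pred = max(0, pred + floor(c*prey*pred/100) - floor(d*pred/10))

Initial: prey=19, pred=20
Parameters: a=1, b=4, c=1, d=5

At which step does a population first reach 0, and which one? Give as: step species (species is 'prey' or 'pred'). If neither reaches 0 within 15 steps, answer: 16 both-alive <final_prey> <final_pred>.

Answer: 16 both-alive 3 1

Derivation:
Step 1: prey: 19+1-15=5; pred: 20+3-10=13
Step 2: prey: 5+0-2=3; pred: 13+0-6=7
Step 3: prey: 3+0-0=3; pred: 7+0-3=4
Step 4: prey: 3+0-0=3; pred: 4+0-2=2
Step 5: prey: 3+0-0=3; pred: 2+0-1=1
Step 6: prey: 3+0-0=3; pred: 1+0-0=1
Steps 7-15: state stable at prey=3, pred=1 (no change)
No extinction within 15 steps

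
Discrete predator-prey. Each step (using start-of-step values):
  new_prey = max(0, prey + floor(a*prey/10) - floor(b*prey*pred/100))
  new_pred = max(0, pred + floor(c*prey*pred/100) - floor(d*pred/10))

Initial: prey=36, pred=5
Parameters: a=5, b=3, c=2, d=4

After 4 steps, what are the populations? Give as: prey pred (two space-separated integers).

Step 1: prey: 36+18-5=49; pred: 5+3-2=6
Step 2: prey: 49+24-8=65; pred: 6+5-2=9
Step 3: prey: 65+32-17=80; pred: 9+11-3=17
Step 4: prey: 80+40-40=80; pred: 17+27-6=38

Answer: 80 38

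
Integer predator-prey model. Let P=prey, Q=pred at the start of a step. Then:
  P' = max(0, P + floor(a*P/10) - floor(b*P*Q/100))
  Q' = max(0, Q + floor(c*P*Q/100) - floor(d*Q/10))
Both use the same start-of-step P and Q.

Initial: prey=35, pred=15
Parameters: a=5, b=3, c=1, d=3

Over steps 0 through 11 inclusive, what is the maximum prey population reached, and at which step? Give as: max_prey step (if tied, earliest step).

Answer: 38 2

Derivation:
Step 1: prey: 35+17-15=37; pred: 15+5-4=16
Step 2: prey: 37+18-17=38; pred: 16+5-4=17
Step 3: prey: 38+19-19=38; pred: 17+6-5=18
Step 4: prey: 38+19-20=37; pred: 18+6-5=19
Step 5: prey: 37+18-21=34; pred: 19+7-5=21
Step 6: prey: 34+17-21=30; pred: 21+7-6=22
Step 7: prey: 30+15-19=26; pred: 22+6-6=22
Step 8: prey: 26+13-17=22; pred: 22+5-6=21
Step 9: prey: 22+11-13=20; pred: 21+4-6=19
Step 10: prey: 20+10-11=19; pred: 19+3-5=17
Step 11: prey: 19+9-9=19; pred: 17+3-5=15
Max prey = 38 at step 2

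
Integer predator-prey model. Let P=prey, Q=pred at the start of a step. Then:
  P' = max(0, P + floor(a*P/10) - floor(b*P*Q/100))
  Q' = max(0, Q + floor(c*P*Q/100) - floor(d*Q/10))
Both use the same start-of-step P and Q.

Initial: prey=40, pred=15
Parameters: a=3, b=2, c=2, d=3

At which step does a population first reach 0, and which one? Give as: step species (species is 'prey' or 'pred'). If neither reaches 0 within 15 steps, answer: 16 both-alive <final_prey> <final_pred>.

Step 1: prey: 40+12-12=40; pred: 15+12-4=23
Step 2: prey: 40+12-18=34; pred: 23+18-6=35
Step 3: prey: 34+10-23=21; pred: 35+23-10=48
Step 4: prey: 21+6-20=7; pred: 48+20-14=54
Step 5: prey: 7+2-7=2; pred: 54+7-16=45
Step 6: prey: 2+0-1=1; pred: 45+1-13=33
Step 7: prey: 1+0-0=1; pred: 33+0-9=24
Step 8: prey: 1+0-0=1; pred: 24+0-7=17
Step 9: prey: 1+0-0=1; pred: 17+0-5=12
Step 10: prey: 1+0-0=1; pred: 12+0-3=9
Step 11: prey: 1+0-0=1; pred: 9+0-2=7
Step 12: prey: 1+0-0=1; pred: 7+0-2=5
Step 13: prey: 1+0-0=1; pred: 5+0-1=4
Step 14: prey: 1+0-0=1; pred: 4+0-1=3
Step 15: prey: 1+0-0=1; pred: 3+0-0=3
No extinction within 15 steps

Answer: 16 both-alive 1 3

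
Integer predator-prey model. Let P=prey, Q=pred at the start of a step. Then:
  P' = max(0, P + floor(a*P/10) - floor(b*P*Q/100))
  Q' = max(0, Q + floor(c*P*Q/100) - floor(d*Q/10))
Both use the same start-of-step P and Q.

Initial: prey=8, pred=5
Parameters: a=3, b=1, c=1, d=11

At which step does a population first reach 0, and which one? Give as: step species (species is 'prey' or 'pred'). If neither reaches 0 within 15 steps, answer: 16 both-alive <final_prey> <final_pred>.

Step 1: prey: 8+2-0=10; pred: 5+0-5=0
First extinction: pred at step 1

Answer: 1 pred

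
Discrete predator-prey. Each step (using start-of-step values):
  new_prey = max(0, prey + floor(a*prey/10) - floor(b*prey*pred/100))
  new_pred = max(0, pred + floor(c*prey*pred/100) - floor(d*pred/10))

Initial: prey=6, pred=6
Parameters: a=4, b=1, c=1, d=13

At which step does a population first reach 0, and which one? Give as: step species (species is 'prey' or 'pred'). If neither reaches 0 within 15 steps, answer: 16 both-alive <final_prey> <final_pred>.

Step 1: prey: 6+2-0=8; pred: 6+0-7=0
First extinction: pred at step 1

Answer: 1 pred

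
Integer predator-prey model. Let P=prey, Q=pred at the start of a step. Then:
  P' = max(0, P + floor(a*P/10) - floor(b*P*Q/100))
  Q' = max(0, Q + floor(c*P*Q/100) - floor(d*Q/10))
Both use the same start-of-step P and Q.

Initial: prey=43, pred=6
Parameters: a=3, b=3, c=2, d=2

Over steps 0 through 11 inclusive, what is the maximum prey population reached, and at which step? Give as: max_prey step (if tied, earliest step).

Answer: 48 1

Derivation:
Step 1: prey: 43+12-7=48; pred: 6+5-1=10
Step 2: prey: 48+14-14=48; pred: 10+9-2=17
Step 3: prey: 48+14-24=38; pred: 17+16-3=30
Step 4: prey: 38+11-34=15; pred: 30+22-6=46
Step 5: prey: 15+4-20=0; pred: 46+13-9=50
Step 6: prey: 0+0-0=0; pred: 50+0-10=40
Step 7: prey: 0+0-0=0; pred: 40+0-8=32
Step 8: prey: 0+0-0=0; pred: 32+0-6=26
Step 9: prey: 0+0-0=0; pred: 26+0-5=21
Step 10: prey: 0+0-0=0; pred: 21+0-4=17
Step 11: prey: 0+0-0=0; pred: 17+0-3=14
Max prey = 48 at step 1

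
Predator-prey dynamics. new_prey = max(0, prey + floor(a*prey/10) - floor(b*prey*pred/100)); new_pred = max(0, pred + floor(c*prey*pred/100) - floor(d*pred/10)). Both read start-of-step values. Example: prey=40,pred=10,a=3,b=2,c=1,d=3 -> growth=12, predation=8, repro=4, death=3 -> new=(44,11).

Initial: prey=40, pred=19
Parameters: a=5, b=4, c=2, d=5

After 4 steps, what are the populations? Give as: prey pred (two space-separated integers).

Answer: 4 13

Derivation:
Step 1: prey: 40+20-30=30; pred: 19+15-9=25
Step 2: prey: 30+15-30=15; pred: 25+15-12=28
Step 3: prey: 15+7-16=6; pred: 28+8-14=22
Step 4: prey: 6+3-5=4; pred: 22+2-11=13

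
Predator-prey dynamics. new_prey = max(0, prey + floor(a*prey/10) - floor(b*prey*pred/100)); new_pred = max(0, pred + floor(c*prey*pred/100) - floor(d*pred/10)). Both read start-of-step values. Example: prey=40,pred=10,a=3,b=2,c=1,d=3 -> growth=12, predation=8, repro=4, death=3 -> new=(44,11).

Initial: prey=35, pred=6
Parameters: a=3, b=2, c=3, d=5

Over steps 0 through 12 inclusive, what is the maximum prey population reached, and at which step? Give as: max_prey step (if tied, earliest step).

Answer: 46 2

Derivation:
Step 1: prey: 35+10-4=41; pred: 6+6-3=9
Step 2: prey: 41+12-7=46; pred: 9+11-4=16
Step 3: prey: 46+13-14=45; pred: 16+22-8=30
Step 4: prey: 45+13-27=31; pred: 30+40-15=55
Step 5: prey: 31+9-34=6; pred: 55+51-27=79
Step 6: prey: 6+1-9=0; pred: 79+14-39=54
Step 7: prey: 0+0-0=0; pred: 54+0-27=27
Step 8: prey: 0+0-0=0; pred: 27+0-13=14
Step 9: prey: 0+0-0=0; pred: 14+0-7=7
Step 10: prey: 0+0-0=0; pred: 7+0-3=4
Step 11: prey: 0+0-0=0; pred: 4+0-2=2
Step 12: prey: 0+0-0=0; pred: 2+0-1=1
Max prey = 46 at step 2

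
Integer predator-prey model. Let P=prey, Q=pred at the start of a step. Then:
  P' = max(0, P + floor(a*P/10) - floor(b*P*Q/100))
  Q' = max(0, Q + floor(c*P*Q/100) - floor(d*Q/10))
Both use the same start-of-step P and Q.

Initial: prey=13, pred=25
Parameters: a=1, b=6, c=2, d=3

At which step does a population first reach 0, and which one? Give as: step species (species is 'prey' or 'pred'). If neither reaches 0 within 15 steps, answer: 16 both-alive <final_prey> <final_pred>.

Answer: 1 prey

Derivation:
Step 1: prey: 13+1-19=0; pred: 25+6-7=24
First extinction: prey at step 1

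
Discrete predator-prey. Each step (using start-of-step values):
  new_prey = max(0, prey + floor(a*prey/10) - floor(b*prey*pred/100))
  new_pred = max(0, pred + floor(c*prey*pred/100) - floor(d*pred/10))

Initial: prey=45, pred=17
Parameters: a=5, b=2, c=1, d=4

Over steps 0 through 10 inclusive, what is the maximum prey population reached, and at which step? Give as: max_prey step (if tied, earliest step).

Step 1: prey: 45+22-15=52; pred: 17+7-6=18
Step 2: prey: 52+26-18=60; pred: 18+9-7=20
Step 3: prey: 60+30-24=66; pred: 20+12-8=24
Step 4: prey: 66+33-31=68; pred: 24+15-9=30
Step 5: prey: 68+34-40=62; pred: 30+20-12=38
Step 6: prey: 62+31-47=46; pred: 38+23-15=46
Step 7: prey: 46+23-42=27; pred: 46+21-18=49
Step 8: prey: 27+13-26=14; pred: 49+13-19=43
Step 9: prey: 14+7-12=9; pred: 43+6-17=32
Step 10: prey: 9+4-5=8; pred: 32+2-12=22
Max prey = 68 at step 4

Answer: 68 4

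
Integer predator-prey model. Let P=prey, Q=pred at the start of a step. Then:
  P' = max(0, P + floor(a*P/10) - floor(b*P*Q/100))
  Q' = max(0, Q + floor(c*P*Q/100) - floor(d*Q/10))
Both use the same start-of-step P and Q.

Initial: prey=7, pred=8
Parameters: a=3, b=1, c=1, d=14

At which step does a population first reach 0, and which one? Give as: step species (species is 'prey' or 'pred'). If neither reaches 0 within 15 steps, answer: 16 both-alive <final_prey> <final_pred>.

Answer: 1 pred

Derivation:
Step 1: prey: 7+2-0=9; pred: 8+0-11=0
First extinction: pred at step 1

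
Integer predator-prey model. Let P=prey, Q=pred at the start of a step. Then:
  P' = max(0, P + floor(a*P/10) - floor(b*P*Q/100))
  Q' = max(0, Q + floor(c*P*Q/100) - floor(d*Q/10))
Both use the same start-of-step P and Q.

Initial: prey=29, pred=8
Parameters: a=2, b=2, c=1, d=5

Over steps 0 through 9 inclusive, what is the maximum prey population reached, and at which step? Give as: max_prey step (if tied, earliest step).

Answer: 82 9

Derivation:
Step 1: prey: 29+5-4=30; pred: 8+2-4=6
Step 2: prey: 30+6-3=33; pred: 6+1-3=4
Step 3: prey: 33+6-2=37; pred: 4+1-2=3
Step 4: prey: 37+7-2=42; pred: 3+1-1=3
Step 5: prey: 42+8-2=48; pred: 3+1-1=3
Step 6: prey: 48+9-2=55; pred: 3+1-1=3
Step 7: prey: 55+11-3=63; pred: 3+1-1=3
Step 8: prey: 63+12-3=72; pred: 3+1-1=3
Step 9: prey: 72+14-4=82; pred: 3+2-1=4
Max prey = 82 at step 9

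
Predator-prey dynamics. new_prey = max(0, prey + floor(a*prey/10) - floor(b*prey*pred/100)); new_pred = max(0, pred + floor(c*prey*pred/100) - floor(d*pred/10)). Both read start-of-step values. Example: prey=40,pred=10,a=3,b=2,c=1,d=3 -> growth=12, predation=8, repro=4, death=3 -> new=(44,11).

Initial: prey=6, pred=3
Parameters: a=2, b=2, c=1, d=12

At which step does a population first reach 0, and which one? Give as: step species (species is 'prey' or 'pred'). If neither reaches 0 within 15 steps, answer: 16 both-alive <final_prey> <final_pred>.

Answer: 1 pred

Derivation:
Step 1: prey: 6+1-0=7; pred: 3+0-3=0
First extinction: pred at step 1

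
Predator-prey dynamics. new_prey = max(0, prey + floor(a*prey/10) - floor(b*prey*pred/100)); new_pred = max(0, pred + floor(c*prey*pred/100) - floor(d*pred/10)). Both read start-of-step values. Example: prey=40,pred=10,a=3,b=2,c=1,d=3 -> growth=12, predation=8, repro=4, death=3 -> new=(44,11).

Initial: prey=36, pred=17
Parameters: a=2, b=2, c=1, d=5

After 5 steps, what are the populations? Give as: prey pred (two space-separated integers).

Answer: 30 5

Derivation:
Step 1: prey: 36+7-12=31; pred: 17+6-8=15
Step 2: prey: 31+6-9=28; pred: 15+4-7=12
Step 3: prey: 28+5-6=27; pred: 12+3-6=9
Step 4: prey: 27+5-4=28; pred: 9+2-4=7
Step 5: prey: 28+5-3=30; pred: 7+1-3=5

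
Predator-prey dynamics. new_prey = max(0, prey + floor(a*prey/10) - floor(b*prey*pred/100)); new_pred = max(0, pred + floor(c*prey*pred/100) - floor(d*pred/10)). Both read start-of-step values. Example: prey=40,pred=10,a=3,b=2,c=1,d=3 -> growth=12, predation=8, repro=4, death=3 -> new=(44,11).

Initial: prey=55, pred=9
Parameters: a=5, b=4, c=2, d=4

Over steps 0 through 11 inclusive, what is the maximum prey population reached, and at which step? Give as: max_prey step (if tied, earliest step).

Answer: 63 1

Derivation:
Step 1: prey: 55+27-19=63; pred: 9+9-3=15
Step 2: prey: 63+31-37=57; pred: 15+18-6=27
Step 3: prey: 57+28-61=24; pred: 27+30-10=47
Step 4: prey: 24+12-45=0; pred: 47+22-18=51
Step 5: prey: 0+0-0=0; pred: 51+0-20=31
Step 6: prey: 0+0-0=0; pred: 31+0-12=19
Step 7: prey: 0+0-0=0; pred: 19+0-7=12
Step 8: prey: 0+0-0=0; pred: 12+0-4=8
Step 9: prey: 0+0-0=0; pred: 8+0-3=5
Step 10: prey: 0+0-0=0; pred: 5+0-2=3
Step 11: prey: 0+0-0=0; pred: 3+0-1=2
Max prey = 63 at step 1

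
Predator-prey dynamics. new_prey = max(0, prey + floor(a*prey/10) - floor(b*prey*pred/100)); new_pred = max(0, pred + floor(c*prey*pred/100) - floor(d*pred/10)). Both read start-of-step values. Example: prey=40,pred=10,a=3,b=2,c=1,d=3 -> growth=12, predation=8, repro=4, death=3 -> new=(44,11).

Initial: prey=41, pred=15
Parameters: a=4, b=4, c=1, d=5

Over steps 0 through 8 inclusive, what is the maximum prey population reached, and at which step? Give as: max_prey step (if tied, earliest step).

Answer: 60 8

Derivation:
Step 1: prey: 41+16-24=33; pred: 15+6-7=14
Step 2: prey: 33+13-18=28; pred: 14+4-7=11
Step 3: prey: 28+11-12=27; pred: 11+3-5=9
Step 4: prey: 27+10-9=28; pred: 9+2-4=7
Step 5: prey: 28+11-7=32; pred: 7+1-3=5
Step 6: prey: 32+12-6=38; pred: 5+1-2=4
Step 7: prey: 38+15-6=47; pred: 4+1-2=3
Step 8: prey: 47+18-5=60; pred: 3+1-1=3
Max prey = 60 at step 8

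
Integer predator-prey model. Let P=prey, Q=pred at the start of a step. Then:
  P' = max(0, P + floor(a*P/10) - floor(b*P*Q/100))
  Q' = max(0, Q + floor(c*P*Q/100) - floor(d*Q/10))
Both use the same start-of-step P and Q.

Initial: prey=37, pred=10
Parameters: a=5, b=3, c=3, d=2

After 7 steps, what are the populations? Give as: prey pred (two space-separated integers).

Answer: 0 49

Derivation:
Step 1: prey: 37+18-11=44; pred: 10+11-2=19
Step 2: prey: 44+22-25=41; pred: 19+25-3=41
Step 3: prey: 41+20-50=11; pred: 41+50-8=83
Step 4: prey: 11+5-27=0; pred: 83+27-16=94
Step 5: prey: 0+0-0=0; pred: 94+0-18=76
Step 6: prey: 0+0-0=0; pred: 76+0-15=61
Step 7: prey: 0+0-0=0; pred: 61+0-12=49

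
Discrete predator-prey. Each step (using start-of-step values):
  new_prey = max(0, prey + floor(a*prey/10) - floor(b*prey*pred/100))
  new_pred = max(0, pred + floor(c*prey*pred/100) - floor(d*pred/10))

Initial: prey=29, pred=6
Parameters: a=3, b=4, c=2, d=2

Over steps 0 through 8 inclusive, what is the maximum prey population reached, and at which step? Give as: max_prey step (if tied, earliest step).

Answer: 31 1

Derivation:
Step 1: prey: 29+8-6=31; pred: 6+3-1=8
Step 2: prey: 31+9-9=31; pred: 8+4-1=11
Step 3: prey: 31+9-13=27; pred: 11+6-2=15
Step 4: prey: 27+8-16=19; pred: 15+8-3=20
Step 5: prey: 19+5-15=9; pred: 20+7-4=23
Step 6: prey: 9+2-8=3; pred: 23+4-4=23
Step 7: prey: 3+0-2=1; pred: 23+1-4=20
Step 8: prey: 1+0-0=1; pred: 20+0-4=16
Max prey = 31 at step 1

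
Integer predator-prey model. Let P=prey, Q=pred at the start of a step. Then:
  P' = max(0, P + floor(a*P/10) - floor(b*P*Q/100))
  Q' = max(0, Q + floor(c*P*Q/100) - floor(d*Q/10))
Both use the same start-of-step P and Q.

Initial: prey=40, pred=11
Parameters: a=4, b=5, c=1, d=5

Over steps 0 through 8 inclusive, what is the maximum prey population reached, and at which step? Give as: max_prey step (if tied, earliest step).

Step 1: prey: 40+16-22=34; pred: 11+4-5=10
Step 2: prey: 34+13-17=30; pred: 10+3-5=8
Step 3: prey: 30+12-12=30; pred: 8+2-4=6
Step 4: prey: 30+12-9=33; pred: 6+1-3=4
Step 5: prey: 33+13-6=40; pred: 4+1-2=3
Step 6: prey: 40+16-6=50; pred: 3+1-1=3
Step 7: prey: 50+20-7=63; pred: 3+1-1=3
Step 8: prey: 63+25-9=79; pred: 3+1-1=3
Max prey = 79 at step 8

Answer: 79 8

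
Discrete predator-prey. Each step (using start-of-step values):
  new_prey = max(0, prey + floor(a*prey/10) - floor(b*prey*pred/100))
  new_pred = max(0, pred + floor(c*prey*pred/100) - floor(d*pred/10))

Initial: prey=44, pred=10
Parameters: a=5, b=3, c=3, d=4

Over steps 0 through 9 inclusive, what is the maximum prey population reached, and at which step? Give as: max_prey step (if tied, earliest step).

Answer: 53 1

Derivation:
Step 1: prey: 44+22-13=53; pred: 10+13-4=19
Step 2: prey: 53+26-30=49; pred: 19+30-7=42
Step 3: prey: 49+24-61=12; pred: 42+61-16=87
Step 4: prey: 12+6-31=0; pred: 87+31-34=84
Step 5: prey: 0+0-0=0; pred: 84+0-33=51
Step 6: prey: 0+0-0=0; pred: 51+0-20=31
Step 7: prey: 0+0-0=0; pred: 31+0-12=19
Step 8: prey: 0+0-0=0; pred: 19+0-7=12
Step 9: prey: 0+0-0=0; pred: 12+0-4=8
Max prey = 53 at step 1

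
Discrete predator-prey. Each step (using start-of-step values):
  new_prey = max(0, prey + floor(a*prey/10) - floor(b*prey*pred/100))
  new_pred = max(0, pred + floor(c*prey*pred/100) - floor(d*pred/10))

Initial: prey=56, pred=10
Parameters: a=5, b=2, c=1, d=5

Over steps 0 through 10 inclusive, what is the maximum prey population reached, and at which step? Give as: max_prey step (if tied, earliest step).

Step 1: prey: 56+28-11=73; pred: 10+5-5=10
Step 2: prey: 73+36-14=95; pred: 10+7-5=12
Step 3: prey: 95+47-22=120; pred: 12+11-6=17
Step 4: prey: 120+60-40=140; pred: 17+20-8=29
Step 5: prey: 140+70-81=129; pred: 29+40-14=55
Step 6: prey: 129+64-141=52; pred: 55+70-27=98
Step 7: prey: 52+26-101=0; pred: 98+50-49=99
Step 8: prey: 0+0-0=0; pred: 99+0-49=50
Step 9: prey: 0+0-0=0; pred: 50+0-25=25
Step 10: prey: 0+0-0=0; pred: 25+0-12=13
Max prey = 140 at step 4

Answer: 140 4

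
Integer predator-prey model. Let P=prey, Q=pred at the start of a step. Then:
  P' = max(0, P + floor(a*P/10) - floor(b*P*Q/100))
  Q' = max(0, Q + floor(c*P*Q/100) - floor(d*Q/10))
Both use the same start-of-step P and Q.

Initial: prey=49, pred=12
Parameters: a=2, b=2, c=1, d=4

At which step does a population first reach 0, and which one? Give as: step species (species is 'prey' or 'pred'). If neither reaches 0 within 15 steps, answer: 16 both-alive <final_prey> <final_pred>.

Step 1: prey: 49+9-11=47; pred: 12+5-4=13
Step 2: prey: 47+9-12=44; pred: 13+6-5=14
Step 3: prey: 44+8-12=40; pred: 14+6-5=15
Step 4: prey: 40+8-12=36; pred: 15+6-6=15
Step 5: prey: 36+7-10=33; pred: 15+5-6=14
Step 6: prey: 33+6-9=30; pred: 14+4-5=13
Step 7: prey: 30+6-7=29; pred: 13+3-5=11
Step 8: prey: 29+5-6=28; pred: 11+3-4=10
Step 9: prey: 28+5-5=28; pred: 10+2-4=8
Step 10: prey: 28+5-4=29; pred: 8+2-3=7
Step 11: prey: 29+5-4=30; pred: 7+2-2=7
Step 12: prey: 30+6-4=32; pred: 7+2-2=7
Step 13: prey: 32+6-4=34; pred: 7+2-2=7
Step 14: prey: 34+6-4=36; pred: 7+2-2=7
Step 15: prey: 36+7-5=38; pred: 7+2-2=7
No extinction within 15 steps

Answer: 16 both-alive 38 7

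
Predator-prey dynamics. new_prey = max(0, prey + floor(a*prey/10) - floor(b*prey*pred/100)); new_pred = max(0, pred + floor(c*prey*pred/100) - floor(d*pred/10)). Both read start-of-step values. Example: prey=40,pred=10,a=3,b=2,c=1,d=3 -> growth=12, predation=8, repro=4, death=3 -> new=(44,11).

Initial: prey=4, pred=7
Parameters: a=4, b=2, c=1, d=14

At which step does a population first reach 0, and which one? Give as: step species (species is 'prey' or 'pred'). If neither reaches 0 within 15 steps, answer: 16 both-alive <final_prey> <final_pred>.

Step 1: prey: 4+1-0=5; pred: 7+0-9=0
First extinction: pred at step 1

Answer: 1 pred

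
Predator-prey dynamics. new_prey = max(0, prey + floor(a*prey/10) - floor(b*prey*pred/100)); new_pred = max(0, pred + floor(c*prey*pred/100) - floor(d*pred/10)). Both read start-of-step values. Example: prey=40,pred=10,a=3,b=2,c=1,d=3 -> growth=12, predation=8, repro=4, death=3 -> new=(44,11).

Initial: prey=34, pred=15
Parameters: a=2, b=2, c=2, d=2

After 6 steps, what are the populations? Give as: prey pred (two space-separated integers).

Answer: 1 32

Derivation:
Step 1: prey: 34+6-10=30; pred: 15+10-3=22
Step 2: prey: 30+6-13=23; pred: 22+13-4=31
Step 3: prey: 23+4-14=13; pred: 31+14-6=39
Step 4: prey: 13+2-10=5; pred: 39+10-7=42
Step 5: prey: 5+1-4=2; pred: 42+4-8=38
Step 6: prey: 2+0-1=1; pred: 38+1-7=32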